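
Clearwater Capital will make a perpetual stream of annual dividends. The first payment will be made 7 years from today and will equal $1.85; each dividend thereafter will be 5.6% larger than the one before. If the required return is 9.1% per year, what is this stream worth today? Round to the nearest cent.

$31.34

Value at end of year 6: C₁ / (r − g) = $1.85 / (0.091 − 0.056) = $52.8571
Discount to today: PV = $52.8571 / (1 + 0.091)^6 = $52.8571 / 1.686353 = $31.34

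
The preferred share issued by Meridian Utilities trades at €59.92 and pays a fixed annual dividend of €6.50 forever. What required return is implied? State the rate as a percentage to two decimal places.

P = C/r ⇒ r = C/P = €6.50/€59.92 = 0.108478

10.85%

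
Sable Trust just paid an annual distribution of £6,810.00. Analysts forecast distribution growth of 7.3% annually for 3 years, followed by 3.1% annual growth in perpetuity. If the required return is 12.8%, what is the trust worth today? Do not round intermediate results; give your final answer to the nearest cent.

£80804.25

D_1 = 7307.13000
D_2 = 7840.55049
D_3 = 8412.91068
Terminal value at year 3: TV = D_3×(1+g_2)/(r−g_2) = 8673.71091/0.097 = 89419.70007
P_0 = D_1/(1+r)^1 + D_2/(1+r)^2 + D_3/(1+r)^3 + TV/(1+r)^3
    = 6477.95213 + 6162.09453 + 5861.63780 + 62302.56255 = 80804.24701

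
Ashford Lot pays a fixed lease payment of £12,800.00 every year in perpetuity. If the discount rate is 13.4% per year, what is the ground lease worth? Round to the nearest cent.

Level perpetuity: PV = C / r = £12,800.00 / 0.134 = £95,522.39

£95522.39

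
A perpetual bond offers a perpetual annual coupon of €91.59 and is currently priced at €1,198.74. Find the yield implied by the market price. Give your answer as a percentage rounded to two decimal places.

P = C/r ⇒ r = C/P = €91.59/€1,198.74 = 0.076405

7.64%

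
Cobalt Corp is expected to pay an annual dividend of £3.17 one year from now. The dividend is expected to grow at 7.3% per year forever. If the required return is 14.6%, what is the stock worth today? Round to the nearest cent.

£43.42

Growing perpetuity: P = D₁ / (r − g) = £3.1700 / (0.146 − 0.073) = £43.42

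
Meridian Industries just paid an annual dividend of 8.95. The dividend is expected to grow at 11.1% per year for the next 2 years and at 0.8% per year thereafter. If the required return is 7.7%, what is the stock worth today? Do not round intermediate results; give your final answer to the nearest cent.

157.89

D_1 = 9.94345
D_2 = 11.04717
Terminal value at year 2: TV = D_2×(1+g_2)/(r−g_2) = 11.13555/0.069 = 161.38479
P_0 = D_1/(1+r)^1 + D_2/(1+r)^2 + TV/(1+r)^2
    = 9.23254 + 9.52401 + 139.13333 = 157.88988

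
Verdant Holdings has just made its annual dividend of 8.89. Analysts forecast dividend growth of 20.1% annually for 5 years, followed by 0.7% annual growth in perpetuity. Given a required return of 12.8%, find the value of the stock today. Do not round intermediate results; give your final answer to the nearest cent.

155.09

D_1 = 10.67689
D_2 = 12.82294
D_3 = 15.40036
D_4 = 18.49583
D_5 = 22.21349
Terminal value at year 5: TV = D_5×(1+g_2)/(r−g_2) = 22.36898/0.121 = 184.86764
P_0 = D_1/(1+r)^1 + D_2/(1+r)^2 + D_3/(1+r)^3 + D_4/(1+r)^4 + D_5/(1+r)^5 + TV/(1+r)^5
    = 9.46533 + 10.07789 + 10.73009 + 11.42450 + 12.16386 + 101.23144 = 155.09311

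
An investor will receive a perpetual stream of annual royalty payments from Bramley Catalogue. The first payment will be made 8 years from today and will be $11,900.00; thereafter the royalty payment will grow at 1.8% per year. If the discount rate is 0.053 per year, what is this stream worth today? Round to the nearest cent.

$236853.78

Value at end of year 7: C₁ / (r − g) = $11,900.00 / (0.053 − 0.018) = $340,000.0000
Discount to today: PV = $340,000.0000 / (1 + 0.053)^7 = $340,000.0000 / 1.435485 = $236,853.78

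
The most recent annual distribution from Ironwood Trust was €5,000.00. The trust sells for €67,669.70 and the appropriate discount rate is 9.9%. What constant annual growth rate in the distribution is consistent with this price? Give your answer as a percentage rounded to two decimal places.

2.34%

P = D₀(1+g)/(r−g) ⇒ P(r−g) = D₀(1+g) ⇒ g(P+D₀) = P·r − D₀
g = (P·r − D₀)/(P + D₀) = (€67,669.70×0.099 − €5,000.00) / (€67,669.70 + €5,000.00) = 0.023384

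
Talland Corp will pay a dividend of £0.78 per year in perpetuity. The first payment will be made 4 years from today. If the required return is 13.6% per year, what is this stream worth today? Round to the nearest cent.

Value at end of year 3: C / r = £0.78 / 0.136 = £5.7353
Discount to today: PV = £5.7353 / (1 + 0.136)^3 = £5.7353 / 1.466003 = £3.91

£3.91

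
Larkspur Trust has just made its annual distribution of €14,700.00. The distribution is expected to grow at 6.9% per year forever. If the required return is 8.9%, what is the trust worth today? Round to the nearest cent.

€785715.00

D₁ = D₀ × (1 + g) = €14,700.00 × 1.069 = €15,714.3000
Growing perpetuity: P = D₁ / (r − g) = €15,714.3000 / (0.089 − 0.069) = €785,715.00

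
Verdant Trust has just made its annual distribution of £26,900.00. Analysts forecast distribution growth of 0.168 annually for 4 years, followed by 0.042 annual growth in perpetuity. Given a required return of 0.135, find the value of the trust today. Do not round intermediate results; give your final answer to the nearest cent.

£453658.31

D_1 = 31419.20000
D_2 = 36697.62560
D_3 = 42862.82670
D_4 = 50063.78159
Terminal value at year 4: TV = D_4×(1+g_2)/(r−g_2) = 52166.46041/0.093 = 560929.68186
P_0 = D_1/(1+r)^1 + D_2/(1+r)^2 + D_3/(1+r)^3 + D_4/(1+r)^4 + TV/(1+r)^4
    = 27682.11454 + 28486.96897 + 29315.22445 + 30167.56138 + 338006.44037 = 453658.30971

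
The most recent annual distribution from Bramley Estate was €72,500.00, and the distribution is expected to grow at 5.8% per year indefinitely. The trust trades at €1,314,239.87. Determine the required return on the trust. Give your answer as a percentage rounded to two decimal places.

D₁ = €72,500.00 × 1.058 = €76,705.0000
P = D₁/(r − g) ⇒ r = D₁/P + g = €76,705.0000/€1,314,239.87 + 0.058 = 0.058365 + 0.058 = 0.116365

11.64%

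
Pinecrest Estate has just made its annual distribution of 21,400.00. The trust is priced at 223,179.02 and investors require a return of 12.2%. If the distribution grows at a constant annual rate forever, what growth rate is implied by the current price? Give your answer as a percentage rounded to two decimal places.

P = D₀(1+g)/(r−g) ⇒ P(r−g) = D₀(1+g) ⇒ g(P+D₀) = P·r − D₀
g = (P·r − D₀)/(P + D₀) = (223,179.02×0.122 − 21,400.00) / (223,179.02 + 21,400.00) = 0.023828

2.38%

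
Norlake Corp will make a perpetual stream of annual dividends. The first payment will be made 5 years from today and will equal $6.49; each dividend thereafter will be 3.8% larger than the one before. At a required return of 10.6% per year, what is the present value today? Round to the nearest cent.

Value at end of year 4: C₁ / (r − g) = $6.49 / (0.106 − 0.038) = $95.4412
Discount to today: PV = $95.4412 / (1 + 0.106)^4 = $95.4412 / 1.496306 = $63.78

$63.78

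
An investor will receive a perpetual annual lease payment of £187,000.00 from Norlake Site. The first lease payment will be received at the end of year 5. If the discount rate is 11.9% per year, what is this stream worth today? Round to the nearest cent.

£1002245.92

Value at end of year 4: C / r = £187,000.00 / 0.119 = £1,571,428.5714
Discount to today: PV = £1,571,428.5714 / (1 + 0.119)^4 = £1,571,428.5714 / 1.567907 = £1,002,245.92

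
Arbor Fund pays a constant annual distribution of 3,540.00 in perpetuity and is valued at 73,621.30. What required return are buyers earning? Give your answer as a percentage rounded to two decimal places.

P = C/r ⇒ r = C/P = 3,540.00/73,621.30 = 0.048084

4.81%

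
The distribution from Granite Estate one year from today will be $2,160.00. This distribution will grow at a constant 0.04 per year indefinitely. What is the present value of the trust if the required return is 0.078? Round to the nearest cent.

Growing perpetuity: P = D₁ / (r − g) = $2,160.0000 / (0.078 − 0.04) = $56,842.11

$56842.11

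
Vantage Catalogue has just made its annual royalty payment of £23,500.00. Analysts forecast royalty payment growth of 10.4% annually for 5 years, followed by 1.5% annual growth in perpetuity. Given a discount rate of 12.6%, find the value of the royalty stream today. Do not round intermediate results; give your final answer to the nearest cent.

£305488.88

D_1 = 25944.00000
D_2 = 28642.17600
D_3 = 31620.96230
D_4 = 34909.54238
D_5 = 38540.13479
Terminal value at year 5: TV = D_5×(1+g_2)/(r−g_2) = 39118.23681/0.111 = 352416.54787
P_0 = D_1/(1+r)^1 + D_2/(1+r)^2 + D_3/(1+r)^3 + D_4/(1+r)^4 + D_5/(1+r)^5 + TV/(1+r)^5
    = 23040.85258 + 22590.67606 + 22149.29518 + 21716.53808 + 21292.23627 + 194699.27759 = 305488.87575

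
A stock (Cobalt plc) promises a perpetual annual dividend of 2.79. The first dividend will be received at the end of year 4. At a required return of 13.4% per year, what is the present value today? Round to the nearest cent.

14.28

Value at end of year 3: C / r = 2.79 / 0.134 = 20.8209
Discount to today: PV = 20.8209 / (1 + 0.134)^3 = 20.8209 / 1.458274 = 14.28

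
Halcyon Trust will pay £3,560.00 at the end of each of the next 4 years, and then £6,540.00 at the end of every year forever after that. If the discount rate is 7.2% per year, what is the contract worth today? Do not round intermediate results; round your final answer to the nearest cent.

PV of 4-year annuity: £3,560.00 × [1 − (1+0.072)^−4] / 0.072 = 12004.22719
Perpetuity value at year 4: £6,540.00 / 0.072 = 90833.33333
PV of perpetuity: 90833.33333 / (1+0.072)^4 = 68780.62383
Total PV = 12004.22719 + 68780.62383 = 80784.85102

£80784.85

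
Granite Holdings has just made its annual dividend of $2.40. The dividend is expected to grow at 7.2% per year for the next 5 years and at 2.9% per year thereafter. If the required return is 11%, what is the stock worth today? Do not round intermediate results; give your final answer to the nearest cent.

D_1 = 2.57280
D_2 = 2.75804
D_3 = 2.95662
D_4 = 3.16950
D_5 = 3.39770
Terminal value at year 5: TV = D_5×(1+g_2)/(r−g_2) = 3.49623/0.081 = 43.16339
P_0 = D_1/(1+r)^1 + D_2/(1+r)^2 + D_3/(1+r)^3 + D_4/(1+r)^4 + D_5/(1+r)^5 + TV/(1+r)^5
    = 2.31784 + 2.23849 + 2.16186 + 2.08785 + 2.01637 + 25.61537 = 36.43777

$36.44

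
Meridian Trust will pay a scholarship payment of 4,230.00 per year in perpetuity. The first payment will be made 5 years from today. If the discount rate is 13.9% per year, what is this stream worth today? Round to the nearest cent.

18081.34

Value at end of year 4: C / r = 4,230.00 / 0.139 = 30,431.6547
Discount to today: PV = 30,431.6547 / (1 + 0.139)^4 = 30,431.6547 / 1.683042 = 18,081.34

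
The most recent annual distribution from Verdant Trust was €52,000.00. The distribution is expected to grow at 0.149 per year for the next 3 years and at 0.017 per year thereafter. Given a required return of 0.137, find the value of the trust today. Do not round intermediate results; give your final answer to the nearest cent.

D_1 = 59748.00000
D_2 = 68650.45200
D_3 = 78879.36935
Terminal value at year 3: TV = D_3×(1+g_2)/(r−g_2) = 80220.31863/0.12 = 668502.65522
P_0 = D_1/(1+r)^1 + D_2/(1+r)^2 + D_3/(1+r)^3 + TV/(1+r)^3
    = 52548.81266 + 53103.41755 + 53663.87578 + 454801.34724 = 614117.45323

€614117.45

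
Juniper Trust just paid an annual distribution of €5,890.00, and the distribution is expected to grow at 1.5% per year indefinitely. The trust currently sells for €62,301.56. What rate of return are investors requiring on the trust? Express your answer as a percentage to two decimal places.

11.10%

D₁ = €5,890.00 × 1.015 = €5,978.3500
P = D₁/(r − g) ⇒ r = D₁/P + g = €5,978.3500/€62,301.56 + 0.015 = 0.095958 + 0.015 = 0.110958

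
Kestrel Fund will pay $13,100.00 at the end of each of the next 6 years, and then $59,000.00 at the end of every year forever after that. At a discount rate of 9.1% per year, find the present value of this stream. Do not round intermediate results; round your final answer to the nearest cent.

$443060.44

PV of 6-year annuity: $13,100.00 × [1 − (1+0.091)^−6] / 0.091 = 58590.73828
Perpetuity value at year 6: $59,000.00 / 0.091 = 648351.64835
PV of perpetuity: 648351.64835 / (1+0.091)^6 = 384469.69733
Total PV = 58590.73828 + 384469.69733 = 443060.43561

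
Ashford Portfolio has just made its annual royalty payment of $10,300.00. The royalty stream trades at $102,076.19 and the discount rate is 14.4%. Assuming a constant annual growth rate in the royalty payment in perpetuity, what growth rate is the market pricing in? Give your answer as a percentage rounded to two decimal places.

P = D₀(1+g)/(r−g) ⇒ P(r−g) = D₀(1+g) ⇒ g(P+D₀) = P·r − D₀
g = (P·r − D₀)/(P + D₀) = ($102,076.19×0.144 − $10,300.00) / ($102,076.19 + $10,300.00) = 0.039145

3.91%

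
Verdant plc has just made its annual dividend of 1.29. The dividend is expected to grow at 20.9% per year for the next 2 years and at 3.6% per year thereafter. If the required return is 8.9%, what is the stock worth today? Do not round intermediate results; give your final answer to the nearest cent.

34.10

D_1 = 1.55961
D_2 = 1.88557
Terminal value at year 2: TV = D_2×(1+g_2)/(r−g_2) = 1.95345/0.053 = 36.85753
P_0 = D_1/(1+r)^1 + D_2/(1+r)^2 + TV/(1+r)^2
    = 1.43215 + 1.58996 + 31.07924 = 34.10135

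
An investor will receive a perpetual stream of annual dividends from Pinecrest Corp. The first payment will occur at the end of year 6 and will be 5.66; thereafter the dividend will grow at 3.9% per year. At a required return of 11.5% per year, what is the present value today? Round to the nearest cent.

43.21

Value at end of year 5: C₁ / (r − g) = 5.66 / (0.115 − 0.039) = 74.4737
Discount to today: PV = 74.4737 / (1 + 0.115)^5 = 74.4737 / 1.723353 = 43.21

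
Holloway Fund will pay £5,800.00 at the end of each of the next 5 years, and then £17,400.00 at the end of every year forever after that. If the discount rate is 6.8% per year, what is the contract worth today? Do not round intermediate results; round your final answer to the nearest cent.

£208064.28

PV of 5-year annuity: £5,800.00 × [1 − (1+0.068)^−5] / 0.068 = 23909.03889
Perpetuity value at year 5: £17,400.00 / 0.068 = 255882.35294
PV of perpetuity: 255882.35294 / (1+0.068)^5 = 184155.23628
Total PV = 23909.03889 + 184155.23628 = 208064.27517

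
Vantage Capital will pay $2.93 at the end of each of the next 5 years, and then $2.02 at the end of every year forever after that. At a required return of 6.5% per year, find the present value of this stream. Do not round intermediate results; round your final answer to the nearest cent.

PV of 5-year annuity: $2.93 × [1 − (1+0.065)^−5] / 0.065 = 12.17614
Perpetuity value at year 5: $2.02 / 0.065 = 31.07692
PV of perpetuity: 31.07692 / (1+0.065)^5 = 22.68245
Total PV = 12.17614 + 22.68245 = 34.85859

$34.86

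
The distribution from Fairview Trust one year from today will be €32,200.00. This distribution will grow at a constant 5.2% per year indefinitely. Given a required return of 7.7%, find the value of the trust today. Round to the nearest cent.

Growing perpetuity: P = D₁ / (r − g) = €32,200.0000 / (0.077 − 0.052) = €1,288,000.00

€1288000.00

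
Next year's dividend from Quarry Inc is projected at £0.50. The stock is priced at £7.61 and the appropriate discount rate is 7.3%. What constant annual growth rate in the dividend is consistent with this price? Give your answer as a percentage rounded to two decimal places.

0.73%

P = D₁/(r−g) ⇒ g = r − D₁/P = 0.073 − £0.50/£7.61 = 0.007297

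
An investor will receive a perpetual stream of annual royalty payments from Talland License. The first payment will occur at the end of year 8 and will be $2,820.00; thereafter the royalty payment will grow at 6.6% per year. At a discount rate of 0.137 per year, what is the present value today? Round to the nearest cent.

Value at end of year 7: C₁ / (r − g) = $2,820.00 / (0.137 − 0.066) = $39,718.3099
Discount to today: PV = $39,718.3099 / (1 + 0.137)^7 = $39,718.3099 / 2.456537 = $16,168.42

$16168.42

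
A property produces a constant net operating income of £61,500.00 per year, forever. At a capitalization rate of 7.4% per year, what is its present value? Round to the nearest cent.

Level perpetuity: PV = C / r = £61,500.00 / 0.074 = £831,081.08

£831081.08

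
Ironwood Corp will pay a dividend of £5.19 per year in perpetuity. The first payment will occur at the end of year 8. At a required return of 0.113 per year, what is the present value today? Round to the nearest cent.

£21.71

Value at end of year 7: C / r = £5.19 / 0.113 = £45.9292
Discount to today: PV = £45.9292 / (1 + 0.113)^7 = £45.9292 / 2.115759 = £21.71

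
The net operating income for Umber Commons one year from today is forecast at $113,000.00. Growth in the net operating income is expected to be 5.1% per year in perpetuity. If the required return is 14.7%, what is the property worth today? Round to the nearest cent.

$1177083.33

Growing perpetuity: P = D₁ / (r − g) = $113,000.0000 / (0.147 − 0.051) = $1,177,083.33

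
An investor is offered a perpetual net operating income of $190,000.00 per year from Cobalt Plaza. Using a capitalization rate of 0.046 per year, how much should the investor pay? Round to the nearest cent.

Level perpetuity: PV = C / r = $190,000.00 / 0.046 = $4,130,434.78

$4130434.78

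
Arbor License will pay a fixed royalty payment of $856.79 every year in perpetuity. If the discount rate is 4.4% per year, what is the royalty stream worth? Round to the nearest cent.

Level perpetuity: PV = C / r = $856.79 / 0.044 = $19,472.50

$19472.50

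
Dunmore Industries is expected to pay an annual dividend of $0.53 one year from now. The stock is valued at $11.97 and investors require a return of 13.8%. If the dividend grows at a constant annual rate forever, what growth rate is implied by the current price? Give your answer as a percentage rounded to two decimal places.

P = D₁/(r−g) ⇒ g = r − D₁/P = 0.138 − $0.53/$11.97 = 0.093723

9.37%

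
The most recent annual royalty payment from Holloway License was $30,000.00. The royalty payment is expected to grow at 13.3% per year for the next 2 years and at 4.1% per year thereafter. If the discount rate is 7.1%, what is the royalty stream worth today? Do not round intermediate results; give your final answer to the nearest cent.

$1230325.86

D_1 = 33990.00000
D_2 = 38510.67000
Terminal value at year 2: TV = D_2×(1+g_2)/(r−g_2) = 40089.60747/0.03 = 1336320.24900
P_0 = D_1/(1+r)^1 + D_2/(1+r)^2 + TV/(1+r)^2
    = 31736.69468 + 33573.92630 + 1165015.24270 = 1230325.86368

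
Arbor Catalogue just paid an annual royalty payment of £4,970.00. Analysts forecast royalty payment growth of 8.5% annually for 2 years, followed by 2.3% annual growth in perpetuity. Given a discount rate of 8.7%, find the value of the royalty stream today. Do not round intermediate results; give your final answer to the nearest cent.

£89062.86

D_1 = 5392.45000
D_2 = 5850.80825
Terminal value at year 2: TV = D_2×(1+g_2)/(r−g_2) = 5985.37684/0.064 = 93521.51312
P_0 = D_1/(1+r)^1 + D_2/(1+r)^2 + TV/(1+r)^2
    = 4960.85557 + 4951.72796 + 79150.27656 = 89062.86008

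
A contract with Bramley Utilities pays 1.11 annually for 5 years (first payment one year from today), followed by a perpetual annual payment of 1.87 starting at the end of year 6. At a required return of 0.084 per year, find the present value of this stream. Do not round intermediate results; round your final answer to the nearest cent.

PV of 5-year annuity: 1.11 × [1 − (1+0.084)^−5] / 0.084 = 4.38558
Perpetuity value at year 5: 1.87 / 0.084 = 22.26190
PV of perpetuity: 22.26190 / (1+0.084)^5 = 14.87359
Total PV = 4.38558 + 14.87359 = 19.25917

19.26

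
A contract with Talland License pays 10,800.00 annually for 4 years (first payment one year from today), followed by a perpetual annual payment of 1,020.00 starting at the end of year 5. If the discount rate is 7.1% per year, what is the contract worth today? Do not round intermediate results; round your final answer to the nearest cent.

PV of 4-year annuity: 10,800.00 × [1 − (1+0.071)^−4] / 0.071 = 36499.44904
Perpetuity value at year 4: 1,020.00 / 0.071 = 14366.19718
PV of perpetuity: 14366.19718 / (1+0.071)^4 = 10919.02700
Total PV = 36499.44904 + 10919.02700 = 47418.47604

47418.48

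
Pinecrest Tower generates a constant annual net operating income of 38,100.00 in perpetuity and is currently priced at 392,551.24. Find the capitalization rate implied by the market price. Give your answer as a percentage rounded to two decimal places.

P = C/r ⇒ r = C/P = 38,100.00/392,551.24 = 0.097057

9.71%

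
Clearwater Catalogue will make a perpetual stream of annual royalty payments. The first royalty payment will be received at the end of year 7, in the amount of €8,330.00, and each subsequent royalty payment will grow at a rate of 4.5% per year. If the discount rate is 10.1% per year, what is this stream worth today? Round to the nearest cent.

€83508.96

Value at end of year 6: C₁ / (r − g) = €8,330.00 / (0.101 − 0.045) = €148,750.0000
Discount to today: PV = €148,750.0000 / (1 + 0.101)^6 = €148,750.0000 / 1.781246 = €83,508.96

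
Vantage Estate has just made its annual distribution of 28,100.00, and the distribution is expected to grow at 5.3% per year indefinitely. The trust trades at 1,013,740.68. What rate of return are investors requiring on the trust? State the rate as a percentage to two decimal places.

D₁ = 28,100.00 × 1.053 = 29,589.3000
P = D₁/(r − g) ⇒ r = D₁/P + g = 29,589.3000/1,013,740.68 + 0.053 = 0.029188 + 0.053 = 0.082188

8.22%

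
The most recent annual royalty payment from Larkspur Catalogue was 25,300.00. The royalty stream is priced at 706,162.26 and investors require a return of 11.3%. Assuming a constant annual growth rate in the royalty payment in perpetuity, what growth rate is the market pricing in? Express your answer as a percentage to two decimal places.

P = D₀(1+g)/(r−g) ⇒ P(r−g) = D₀(1+g) ⇒ g(P+D₀) = P·r − D₀
g = (P·r − D₀)/(P + D₀) = (706,162.26×0.113 − 25,300.00) / (706,162.26 + 25,300.00) = 0.074503

7.45%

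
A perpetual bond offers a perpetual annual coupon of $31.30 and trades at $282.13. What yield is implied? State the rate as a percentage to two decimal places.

11.09%

P = C/r ⇒ r = C/P = $31.30/$282.13 = 0.110942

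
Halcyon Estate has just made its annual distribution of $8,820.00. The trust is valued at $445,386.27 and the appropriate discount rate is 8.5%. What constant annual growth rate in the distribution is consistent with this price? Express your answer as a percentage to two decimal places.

P = D₀(1+g)/(r−g) ⇒ P(r−g) = D₀(1+g) ⇒ g(P+D₀) = P·r − D₀
g = (P·r − D₀)/(P + D₀) = ($445,386.27×0.085 − $8,820.00) / ($445,386.27 + $8,820.00) = 0.063931

6.39%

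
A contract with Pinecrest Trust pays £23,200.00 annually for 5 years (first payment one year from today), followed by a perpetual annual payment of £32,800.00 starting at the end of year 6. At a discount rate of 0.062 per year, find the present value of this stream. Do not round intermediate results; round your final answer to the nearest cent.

£488812.64

PV of 5-year annuity: £23,200.00 × [1 − (1+0.062)^−5] / 0.062 = 97197.41187
Perpetuity value at year 5: £32,800.00 / 0.062 = 529032.25806
PV of perpetuity: 529032.25806 / (1+0.062)^5 = 391615.22749
Total PV = 97197.41187 + 391615.22749 = 488812.63936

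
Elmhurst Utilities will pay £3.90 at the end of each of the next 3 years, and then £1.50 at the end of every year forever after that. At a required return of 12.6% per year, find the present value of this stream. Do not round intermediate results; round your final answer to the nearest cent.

PV of 3-year annuity: £3.90 × [1 − (1+0.126)^−3] / 0.126 = 9.27140
Perpetuity value at year 3: £1.50 / 0.126 = 11.90476
PV of perpetuity: 11.90476 / (1+0.126)^3 = 8.33884
Total PV = 9.27140 + 8.33884 = 17.61024

£17.61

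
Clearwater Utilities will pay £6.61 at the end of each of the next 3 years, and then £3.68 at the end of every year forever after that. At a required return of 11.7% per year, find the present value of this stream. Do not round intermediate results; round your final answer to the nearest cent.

£38.53

PV of 3-year annuity: £6.61 × [1 − (1+0.117)^−3] / 0.117 = 15.95831
Perpetuity value at year 3: £3.68 / 0.117 = 31.45299
PV of perpetuity: 31.45299 / (1+0.117)^3 = 22.56849
Total PV = 15.95831 + 22.56849 = 38.52680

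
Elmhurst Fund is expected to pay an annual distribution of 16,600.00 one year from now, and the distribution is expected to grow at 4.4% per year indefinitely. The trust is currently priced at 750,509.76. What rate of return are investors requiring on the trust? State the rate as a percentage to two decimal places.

P = D₁/(r − g) ⇒ r = D₁/P + g = 16,600.0000/750,509.76 + 0.044 = 0.022118 + 0.044 = 0.066118

6.61%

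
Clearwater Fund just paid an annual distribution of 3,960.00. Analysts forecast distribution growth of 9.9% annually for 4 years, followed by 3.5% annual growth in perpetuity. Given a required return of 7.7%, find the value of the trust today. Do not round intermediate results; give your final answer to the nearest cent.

122472.56

D_1 = 4352.04000
D_2 = 4782.89196
D_3 = 5256.39826
D_4 = 5776.78169
Terminal value at year 4: TV = D_4×(1+g_2)/(r−g_2) = 5978.96905/0.042 = 142356.40599
P_0 = D_1/(1+r)^1 + D_2/(1+r)^2 + D_3/(1+r)^3 + D_4/(1+r)^4 + TV/(1+r)^4
    = 4040.89136 + 4123.43511 + 4207.66498 + 4293.61542 + 105806.95153 = 122472.55840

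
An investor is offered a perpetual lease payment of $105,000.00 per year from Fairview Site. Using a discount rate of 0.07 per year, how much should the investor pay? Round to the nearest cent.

$1500000.00

Level perpetuity: PV = C / r = $105,000.00 / 0.07 = $1,500,000.00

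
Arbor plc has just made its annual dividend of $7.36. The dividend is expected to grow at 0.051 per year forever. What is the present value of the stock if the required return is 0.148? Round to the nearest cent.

D₁ = D₀ × (1 + g) = $7.36 × 1.051 = $7.7354
Growing perpetuity: P = D₁ / (r − g) = $7.7354 / (0.148 − 0.051) = $79.75

$79.75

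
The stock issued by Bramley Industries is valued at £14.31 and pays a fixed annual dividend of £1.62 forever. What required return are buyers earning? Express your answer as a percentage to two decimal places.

P = C/r ⇒ r = C/P = £1.62/£14.31 = 0.113208

11.32%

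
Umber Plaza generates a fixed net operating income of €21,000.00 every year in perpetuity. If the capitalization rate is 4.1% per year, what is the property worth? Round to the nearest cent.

Level perpetuity: PV = C / r = €21,000.00 / 0.041 = €512,195.12

€512195.12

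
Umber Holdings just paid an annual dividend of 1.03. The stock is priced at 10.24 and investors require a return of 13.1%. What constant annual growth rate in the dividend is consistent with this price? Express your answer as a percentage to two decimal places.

P = D₀(1+g)/(r−g) ⇒ P(r−g) = D₀(1+g) ⇒ g(P+D₀) = P·r − D₀
g = (P·r − D₀)/(P + D₀) = (10.24×0.131 − 1.03) / (10.24 + 1.03) = 0.027634

2.76%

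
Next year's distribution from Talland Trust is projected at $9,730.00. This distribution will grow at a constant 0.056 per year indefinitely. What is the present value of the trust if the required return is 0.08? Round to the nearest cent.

Growing perpetuity: P = D₁ / (r − g) = $9,730.0000 / (0.08 − 0.056) = $405,416.67

$405416.67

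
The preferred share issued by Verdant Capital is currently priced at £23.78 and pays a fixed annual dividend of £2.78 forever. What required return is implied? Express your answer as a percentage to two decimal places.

P = C/r ⇒ r = C/P = £2.78/£23.78 = 0.116905

11.69%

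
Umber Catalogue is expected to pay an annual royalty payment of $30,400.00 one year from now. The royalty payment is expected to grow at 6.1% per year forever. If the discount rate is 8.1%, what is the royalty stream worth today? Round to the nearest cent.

Growing perpetuity: P = D₁ / (r − g) = $30,400.0000 / (0.081 − 0.061) = $1,520,000.00

$1520000.00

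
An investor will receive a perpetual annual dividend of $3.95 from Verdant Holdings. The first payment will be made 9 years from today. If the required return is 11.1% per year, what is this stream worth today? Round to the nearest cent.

Value at end of year 8: C / r = $3.95 / 0.111 = $35.5856
Discount to today: PV = $35.5856 / (1 + 0.111)^8 = $35.5856 / 2.321200 = $15.33

$15.33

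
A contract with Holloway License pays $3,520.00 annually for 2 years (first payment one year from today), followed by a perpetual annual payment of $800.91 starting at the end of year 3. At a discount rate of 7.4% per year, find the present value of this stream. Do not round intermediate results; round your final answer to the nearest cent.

$15712.15

PV of 2-year annuity: $3,520.00 × [1 − (1+0.074)^−2] / 0.074 = 6329.11305
Perpetuity value at year 2: $800.91 / 0.074 = 10823.10811
PV of perpetuity: 10823.10811 / (1+0.074)^2 = 9383.03711
Total PV = 6329.11305 + 9383.03711 = 15712.15015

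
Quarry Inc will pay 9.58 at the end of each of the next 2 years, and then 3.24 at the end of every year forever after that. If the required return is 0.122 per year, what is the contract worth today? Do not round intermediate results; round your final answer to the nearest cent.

PV of 2-year annuity: 9.58 × [1 − (1+0.122)^−2] / 0.122 = 16.14824
Perpetuity value at year 2: 3.24 / 0.122 = 26.55738
PV of perpetuity: 26.55738 / (1+0.122)^2 = 21.09597
Total PV = 16.14824 + 21.09597 = 37.24421

37.24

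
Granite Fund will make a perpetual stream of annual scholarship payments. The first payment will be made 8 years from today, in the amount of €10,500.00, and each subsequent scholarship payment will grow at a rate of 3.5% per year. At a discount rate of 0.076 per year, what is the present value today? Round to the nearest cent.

€153362.63

Value at end of year 7: C₁ / (r − g) = €10,500.00 / (0.076 − 0.035) = €256,097.5610
Discount to today: PV = €256,097.5610 / (1 + 0.076)^7 = €256,097.5610 / 1.669882 = €153,362.63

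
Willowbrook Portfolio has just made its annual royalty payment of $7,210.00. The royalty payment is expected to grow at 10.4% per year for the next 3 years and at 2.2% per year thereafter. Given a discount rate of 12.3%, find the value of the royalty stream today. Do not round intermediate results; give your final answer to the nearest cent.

D_1 = 7959.84000
D_2 = 8787.66336
D_3 = 9701.58035
Terminal value at year 3: TV = D_3×(1+g_2)/(r−g_2) = 9915.01512/0.101 = 98168.46651
P_0 = D_1/(1+r)^1 + D_2/(1+r)^2 + D_3/(1+r)^3 + TV/(1+r)^3
    = 7088.01425 + 6968.09237 + 6850.19944 + 69315.87951 = 90222.18557

$90222.19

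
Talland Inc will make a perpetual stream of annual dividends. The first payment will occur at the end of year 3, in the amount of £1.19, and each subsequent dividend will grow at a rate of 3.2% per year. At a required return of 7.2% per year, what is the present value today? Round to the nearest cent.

£25.89

Value at end of year 2: C₁ / (r − g) = £1.19 / (0.072 − 0.032) = £29.7500
Discount to today: PV = £29.7500 / (1 + 0.072)^2 = £29.7500 / 1.149184 = £25.89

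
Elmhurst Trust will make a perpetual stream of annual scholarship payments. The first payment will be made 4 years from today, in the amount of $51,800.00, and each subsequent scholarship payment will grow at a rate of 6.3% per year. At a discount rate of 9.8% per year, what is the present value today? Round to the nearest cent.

$1118033.19

Value at end of year 3: C₁ / (r − g) = $51,800.00 / (0.098 − 0.063) = $1,480,000.0000
Discount to today: PV = $1,480,000.0000 / (1 + 0.098)^3 = $1,480,000.0000 / 1.323753 = $1,118,033.19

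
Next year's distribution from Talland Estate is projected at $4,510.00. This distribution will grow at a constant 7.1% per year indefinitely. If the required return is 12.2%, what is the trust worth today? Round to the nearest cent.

Growing perpetuity: P = D₁ / (r − g) = $4,510.0000 / (0.122 − 0.071) = $88,431.37

$88431.37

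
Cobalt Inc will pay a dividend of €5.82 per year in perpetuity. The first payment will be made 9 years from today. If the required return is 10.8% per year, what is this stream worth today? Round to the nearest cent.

€23.72

Value at end of year 8: C / r = €5.82 / 0.108 = €53.8889
Discount to today: PV = €53.8889 / (1 + 0.108)^8 = €53.8889 / 2.271528 = €23.72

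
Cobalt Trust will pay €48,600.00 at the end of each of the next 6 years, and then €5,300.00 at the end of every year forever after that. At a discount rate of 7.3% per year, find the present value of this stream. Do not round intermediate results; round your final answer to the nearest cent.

PV of 6-year annuity: €48,600.00 × [1 − (1+0.073)^−6] / 0.073 = 229523.87849
Perpetuity value at year 6: €5,300.00 / 0.073 = 72602.73973
PV of perpetuity: 72602.73973 / (1+0.073)^6 = 47572.35792
Total PV = 229523.87849 + 47572.35792 = 277096.23640

€277096.24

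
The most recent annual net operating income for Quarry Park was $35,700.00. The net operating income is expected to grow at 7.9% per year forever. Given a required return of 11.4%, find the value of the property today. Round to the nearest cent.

$1100580.00

D₁ = D₀ × (1 + g) = $35,700.00 × 1.079 = $38,520.3000
Growing perpetuity: P = D₁ / (r − g) = $38,520.3000 / (0.114 − 0.079) = $1,100,580.00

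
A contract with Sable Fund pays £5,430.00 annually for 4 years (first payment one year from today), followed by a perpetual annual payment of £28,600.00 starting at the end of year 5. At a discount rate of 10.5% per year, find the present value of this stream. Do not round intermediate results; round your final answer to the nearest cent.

PV of 4-year annuity: £5,430.00 × [1 − (1+0.105)^−4] / 0.105 = 17027.71077
Perpetuity value at year 4: £28,600.00 / 0.105 = 272380.95238
PV of perpetuity: 272380.95238 / (1+0.105)^4 = 182695.40394
Total PV = 17027.71077 + 182695.40394 = 199723.11471

£199723.11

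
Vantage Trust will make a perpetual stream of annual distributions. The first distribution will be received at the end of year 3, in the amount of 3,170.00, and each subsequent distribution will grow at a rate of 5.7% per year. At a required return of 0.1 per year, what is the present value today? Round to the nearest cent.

Value at end of year 2: C₁ / (r − g) = 3,170.00 / (0.1 − 0.057) = 73,720.9302
Discount to today: PV = 73,720.9302 / (1 + 0.1)^2 = 73,720.9302 / 1.210000 = 60,926.39

60926.39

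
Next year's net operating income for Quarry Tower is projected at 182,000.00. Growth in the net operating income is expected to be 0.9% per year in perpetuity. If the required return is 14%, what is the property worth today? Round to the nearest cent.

1389312.98

Growing perpetuity: P = D₁ / (r − g) = 182,000.0000 / (0.14 − 0.009) = 1,389,312.98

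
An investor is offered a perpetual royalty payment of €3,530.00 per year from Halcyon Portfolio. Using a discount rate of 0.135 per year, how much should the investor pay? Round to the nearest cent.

€26148.15

Level perpetuity: PV = C / r = €3,530.00 / 0.135 = €26,148.15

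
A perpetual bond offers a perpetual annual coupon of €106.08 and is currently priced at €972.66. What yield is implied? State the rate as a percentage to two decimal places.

10.91%

P = C/r ⇒ r = C/P = €106.08/€972.66 = 0.109062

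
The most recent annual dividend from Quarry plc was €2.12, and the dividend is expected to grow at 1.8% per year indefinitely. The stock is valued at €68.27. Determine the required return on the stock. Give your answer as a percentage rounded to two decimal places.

D₁ = €2.12 × 1.018 = €2.1582
P = D₁/(r − g) ⇒ r = D₁/P + g = €2.1582/€68.27 + 0.018 = 0.031612 + 0.018 = 0.049612

4.96%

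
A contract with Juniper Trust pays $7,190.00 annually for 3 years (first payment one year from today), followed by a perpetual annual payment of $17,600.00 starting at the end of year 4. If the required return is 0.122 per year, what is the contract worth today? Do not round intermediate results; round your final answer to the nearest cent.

PV of 3-year annuity: $7,190.00 × [1 − (1+0.122)^−3] / 0.122 = 17209.98888
Perpetuity value at year 3: $17,600.00 / 0.122 = 144262.29508
PV of perpetuity: 144262.29508 / (1+0.122)^3 = 102134.92313
Total PV = 17209.98888 + 102134.92313 = 119344.91201

$119344.91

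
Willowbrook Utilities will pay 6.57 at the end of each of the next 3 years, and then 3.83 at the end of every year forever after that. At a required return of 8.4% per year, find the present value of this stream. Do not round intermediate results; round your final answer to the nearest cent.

PV of 3-year annuity: 6.57 × [1 − (1+0.084)^−3] / 0.084 = 16.81006
Perpetuity value at year 3: 3.83 / 0.084 = 45.59524
PV of perpetuity: 45.59524 / (1+0.084)^3 = 35.79576
Total PV = 16.81006 + 35.79576 = 52.60583

52.61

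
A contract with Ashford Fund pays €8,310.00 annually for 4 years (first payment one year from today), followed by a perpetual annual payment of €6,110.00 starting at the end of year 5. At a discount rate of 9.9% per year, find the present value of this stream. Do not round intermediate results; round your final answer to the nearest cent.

€68706.00

PV of 4-year annuity: €8,310.00 × [1 − (1+0.099)^−4] / 0.099 = 26398.70473
Perpetuity value at year 4: €6,110.00 / 0.099 = 61717.17172
PV of perpetuity: 61717.17172 / (1+0.099)^4 = 42307.29375
Total PV = 26398.70473 + 42307.29375 = 68705.99848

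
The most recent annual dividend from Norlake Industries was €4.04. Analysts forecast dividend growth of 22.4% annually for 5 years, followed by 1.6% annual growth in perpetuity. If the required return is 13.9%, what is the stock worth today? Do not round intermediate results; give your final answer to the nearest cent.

D_1 = 4.94496
D_2 = 6.05263
D_3 = 7.40842
D_4 = 9.06791
D_5 = 11.09912
Terminal value at year 5: TV = D_5×(1+g_2)/(r−g_2) = 11.27670/0.123 = 91.68052
P_0 = D_1/(1+r)^1 + D_2/(1+r)^2 + D_3/(1+r)^3 + D_4/(1+r)^4 + D_5/(1+r)^5 + TV/(1+r)^5
    = 4.34149 + 4.66548 + 5.01366 + 5.38781 + 5.78988 + 47.82538 = 73.02370

€73.02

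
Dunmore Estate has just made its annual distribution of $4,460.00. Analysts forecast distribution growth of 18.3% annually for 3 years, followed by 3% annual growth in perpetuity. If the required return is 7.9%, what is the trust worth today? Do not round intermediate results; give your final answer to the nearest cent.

$139685.59

D_1 = 5276.18000
D_2 = 6241.72094
D_3 = 7383.95587
Terminal value at year 3: TV = D_3×(1+g_2)/(r−g_2) = 7605.47455/0.049 = 155213.76629
P_0 = D_1/(1+r)^1 + D_2/(1+r)^2 + D_3/(1+r)^3 + TV/(1+r)^3
    = 4889.87952 + 5361.19321 + 5877.93472 + 123556.58698 = 139685.59443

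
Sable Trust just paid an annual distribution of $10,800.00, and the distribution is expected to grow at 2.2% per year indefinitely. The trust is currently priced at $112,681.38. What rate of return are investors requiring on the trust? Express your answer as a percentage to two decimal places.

D₁ = $10,800.00 × 1.022 = $11,037.6000
P = D₁/(r − g) ⇒ r = D₁/P + g = $11,037.6000/$112,681.38 + 0.022 = 0.097954 + 0.022 = 0.119954

12.00%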